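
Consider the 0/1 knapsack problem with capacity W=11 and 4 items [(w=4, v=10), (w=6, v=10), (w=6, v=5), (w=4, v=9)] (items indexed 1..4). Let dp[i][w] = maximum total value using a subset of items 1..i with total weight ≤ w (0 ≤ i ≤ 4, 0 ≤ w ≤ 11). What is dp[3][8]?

10

i\w   0   1   2   3   4   5   6   7   8   9  10  11
  0   0   0   0   0   0   0   0   0   0   0   0   0
  1   0   0   0   0  10  10  10  10  10  10  10  10
  2   0   0   0   0  10  10  10  10  10  10  20  20
  3   0   0   0   0  10  10  10  10  10  10  20  20
  4   0   0   0   0  10  10  10  10  19  19  20  20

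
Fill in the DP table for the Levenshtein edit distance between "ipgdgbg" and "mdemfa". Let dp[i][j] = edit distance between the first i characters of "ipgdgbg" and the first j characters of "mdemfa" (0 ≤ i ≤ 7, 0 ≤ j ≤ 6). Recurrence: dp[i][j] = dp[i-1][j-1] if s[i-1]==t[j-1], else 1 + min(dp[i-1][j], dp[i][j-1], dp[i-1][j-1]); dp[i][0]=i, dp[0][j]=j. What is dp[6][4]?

   ''  m  d  e  m  f  a
''  0  1  2  3  4  5  6
 i  1  1  2  3  4  5  6
 p  2  2  2  3  4  5  6
 g  3  3  3  3  4  5  6
 d  4  4  3  4  4  5  6
 g  5  5  4  4  5  5  6
 b  6  6  5  5  5  6  6
 g  7  7  6  6  6  6  7

5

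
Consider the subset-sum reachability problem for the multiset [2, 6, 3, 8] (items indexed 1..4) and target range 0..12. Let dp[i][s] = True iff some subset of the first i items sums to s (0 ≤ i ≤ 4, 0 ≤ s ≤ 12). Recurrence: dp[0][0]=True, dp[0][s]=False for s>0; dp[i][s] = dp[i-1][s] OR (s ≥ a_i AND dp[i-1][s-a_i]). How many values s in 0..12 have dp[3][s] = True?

i\s   0   1   2   3   4   5   6   7   8   9  10  11  12
  0   T   F   F   F   F   F   F   F   F   F   F   F   F
  1   T   F   T   F   F   F   F   F   F   F   F   F   F
  2   T   F   T   F   F   F   T   F   T   F   F   F   F
  3   T   F   T   T   F   T   T   F   T   T   F   T   F
  4   T   F   T   T   F   T   T   F   T   T   T   T   F

8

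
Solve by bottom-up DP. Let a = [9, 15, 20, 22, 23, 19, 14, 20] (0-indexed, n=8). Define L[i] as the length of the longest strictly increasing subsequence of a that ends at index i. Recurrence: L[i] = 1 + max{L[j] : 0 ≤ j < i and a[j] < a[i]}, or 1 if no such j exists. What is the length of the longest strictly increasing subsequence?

   i    0    1    2    3    4    5    6    7
a[i]    9   15   20   22   23   19   14   20
L[i]    1    2    3    4    5    3    2    4

5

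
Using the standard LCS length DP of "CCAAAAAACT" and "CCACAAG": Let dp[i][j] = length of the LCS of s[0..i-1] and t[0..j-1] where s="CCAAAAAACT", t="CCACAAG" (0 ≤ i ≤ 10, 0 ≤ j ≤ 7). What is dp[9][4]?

   ''  C  C  A  C  A  A  G
''  0  0  0  0  0  0  0  0
 C  0  1  1  1  1  1  1  1
 C  0  1  2  2  2  2  2  2
 A  0  1  2  3  3  3  3  3
 A  0  1  2  3  3  4  4  4
 A  0  1  2  3  3  4  5  5
 A  0  1  2  3  3  4  5  5
 A  0  1  2  3  3  4  5  5
 A  0  1  2  3  3  4  5  5
 C  0  1  2  3  4  4  5  5
 T  0  1  2  3  4  4  5  5

4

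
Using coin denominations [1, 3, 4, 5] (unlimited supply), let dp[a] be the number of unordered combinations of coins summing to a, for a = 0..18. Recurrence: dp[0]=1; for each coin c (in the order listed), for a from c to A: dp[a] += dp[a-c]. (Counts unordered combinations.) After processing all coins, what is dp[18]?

40

after  coin     0     1     2     3     4     5     6     7     8     9    10    11    12    13    14    15    16    17    18
          1     1     1     1     1     1     1     1     1     1     1     1     1     1     1     1     1     1     1     1
          3     1     1     1     2     2     2     3     3     3     4     4     4     5     5     5     6     6     6     7
          4     1     1     1     2     3     3     4     5     6     7     8     9    11    12    13    15    17    18    20
          5     1     1     1     2     3     4     5     6     8    10    12    14    17    20    23    27    31    35    40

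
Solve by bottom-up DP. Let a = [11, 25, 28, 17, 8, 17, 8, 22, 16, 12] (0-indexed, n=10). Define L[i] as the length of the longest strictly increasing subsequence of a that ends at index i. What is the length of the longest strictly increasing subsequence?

3

   i    0    1    2    3    4    5    6    7    8    9
a[i]   11   25   28   17    8   17    8   22   16   12
L[i]    1    2    3    2    1    2    1    3    2    2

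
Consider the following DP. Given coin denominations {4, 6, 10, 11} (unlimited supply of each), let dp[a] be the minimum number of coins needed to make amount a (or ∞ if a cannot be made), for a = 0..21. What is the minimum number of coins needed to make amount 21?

2

 a  0  1  2  3  4  5  6  7  8  9 10 11 12 13 14 15 16 17 18 19 20 21
dp  0  -  -  -  1  -  1  -  2  -  1  1  2  -  2  2  2  2  3  3  2  2
(- denotes ∞ / unreachable)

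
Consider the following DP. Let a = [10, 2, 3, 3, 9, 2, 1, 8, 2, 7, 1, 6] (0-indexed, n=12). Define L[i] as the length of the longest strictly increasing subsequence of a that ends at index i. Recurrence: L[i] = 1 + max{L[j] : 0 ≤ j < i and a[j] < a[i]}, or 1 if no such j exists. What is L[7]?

3

   i    0    1    2    3    4    5    6    7    8    9   10   11
a[i]   10    2    3    3    9    2    1    8    2    7    1    6
L[i]    1    1    2    2    3    1    1    3    2    3    1    3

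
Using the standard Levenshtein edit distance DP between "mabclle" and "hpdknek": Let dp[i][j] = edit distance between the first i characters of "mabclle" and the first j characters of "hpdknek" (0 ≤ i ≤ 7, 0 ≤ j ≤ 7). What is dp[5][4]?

   ''  h  p  d  k  n  e  k
''  0  1  2  3  4  5  6  7
 m  1  1  2  3  4  5  6  7
 a  2  2  2  3  4  5  6  7
 b  3  3  3  3  4  5  6  7
 c  4  4  4  4  4  5  6  7
 l  5  5  5  5  5  5  6  7
 l  6  6  6  6  6  6  6  7
 e  7  7  7  7  7  7  6  7

5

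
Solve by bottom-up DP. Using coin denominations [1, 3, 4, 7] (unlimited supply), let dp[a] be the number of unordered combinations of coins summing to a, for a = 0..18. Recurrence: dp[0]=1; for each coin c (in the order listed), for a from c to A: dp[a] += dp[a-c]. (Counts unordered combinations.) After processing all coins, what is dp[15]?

after  coin     0     1     2     3     4     5     6     7     8     9    10    11    12    13    14    15    16    17    18
          1     1     1     1     1     1     1     1     1     1     1     1     1     1     1     1     1     1     1     1
          3     1     1     1     2     2     2     3     3     3     4     4     4     5     5     5     6     6     6     7
          4     1     1     1     2     3     3     4     5     6     7     8     9    11    12    13    15    17    18    20
          7     1     1     1     2     3     3     4     6     7     8    10    12    14    16    19    22    25    28    32

22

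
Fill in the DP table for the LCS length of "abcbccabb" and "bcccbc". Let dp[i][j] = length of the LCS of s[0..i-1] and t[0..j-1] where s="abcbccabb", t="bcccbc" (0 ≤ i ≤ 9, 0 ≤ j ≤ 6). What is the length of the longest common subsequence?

   ''  b  c  c  c  b  c
''  0  0  0  0  0  0  0
 a  0  0  0  0  0  0  0
 b  0  1  1  1  1  1  1
 c  0  1  2  2  2  2  2
 b  0  1  2  2  2  3  3
 c  0  1  2  3  3  3  4
 c  0  1  2  3  4  4  4
 a  0  1  2  3  4  4  4
 b  0  1  2  3  4  5  5
 b  0  1  2  3  4  5  5

5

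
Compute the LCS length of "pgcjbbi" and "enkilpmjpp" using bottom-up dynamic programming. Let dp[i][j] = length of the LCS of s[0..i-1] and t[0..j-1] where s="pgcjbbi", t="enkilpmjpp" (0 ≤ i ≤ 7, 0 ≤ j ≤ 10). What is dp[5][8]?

2

   ''  e  n  k  i  l  p  m  j  p  p
''  0  0  0  0  0  0  0  0  0  0  0
 p  0  0  0  0  0  0  1  1  1  1  1
 g  0  0  0  0  0  0  1  1  1  1  1
 c  0  0  0  0  0  0  1  1  1  1  1
 j  0  0  0  0  0  0  1  1  2  2  2
 b  0  0  0  0  0  0  1  1  2  2  2
 b  0  0  0  0  0  0  1  1  2  2  2
 i  0  0  0  0  1  1  1  1  2  2  2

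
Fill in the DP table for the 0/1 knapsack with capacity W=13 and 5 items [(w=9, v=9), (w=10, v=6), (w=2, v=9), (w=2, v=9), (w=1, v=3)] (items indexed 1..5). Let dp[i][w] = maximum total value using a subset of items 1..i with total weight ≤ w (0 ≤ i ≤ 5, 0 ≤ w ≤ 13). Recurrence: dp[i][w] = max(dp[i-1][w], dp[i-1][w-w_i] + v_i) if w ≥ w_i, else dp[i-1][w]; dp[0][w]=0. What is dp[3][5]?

i\w   0   1   2   3   4   5   6   7   8   9  10  11  12  13
  0   0   0   0   0   0   0   0   0   0   0   0   0   0   0
  1   0   0   0   0   0   0   0   0   0   9   9   9   9   9
  2   0   0   0   0   0   0   0   0   0   9   9   9   9   9
  3   0   0   9   9   9   9   9   9   9   9   9  18  18  18
  4   0   0   9   9  18  18  18  18  18  18  18  18  18  27
  5   0   3   9  12  18  21  21  21  21  21  21  21  21  27

9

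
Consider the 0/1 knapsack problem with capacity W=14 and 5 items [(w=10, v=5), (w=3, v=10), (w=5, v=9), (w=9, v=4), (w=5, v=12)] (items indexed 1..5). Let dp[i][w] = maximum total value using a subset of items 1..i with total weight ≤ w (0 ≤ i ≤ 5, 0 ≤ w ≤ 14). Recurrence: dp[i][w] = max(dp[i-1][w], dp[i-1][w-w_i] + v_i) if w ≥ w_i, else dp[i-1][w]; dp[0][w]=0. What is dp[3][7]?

i\w   0   1   2   3   4   5   6   7   8   9  10  11  12  13  14
  0   0   0   0   0   0   0   0   0   0   0   0   0   0   0   0
  1   0   0   0   0   0   0   0   0   0   0   5   5   5   5   5
  2   0   0   0  10  10  10  10  10  10  10  10  10  10  15  15
  3   0   0   0  10  10  10  10  10  19  19  19  19  19  19  19
  4   0   0   0  10  10  10  10  10  19  19  19  19  19  19  19
  5   0   0   0  10  10  12  12  12  22  22  22  22  22  31  31

10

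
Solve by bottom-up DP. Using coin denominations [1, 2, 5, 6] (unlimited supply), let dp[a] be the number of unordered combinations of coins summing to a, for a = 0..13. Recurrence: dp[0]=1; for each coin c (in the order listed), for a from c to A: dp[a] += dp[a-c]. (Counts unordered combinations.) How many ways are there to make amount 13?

21

after  coin     0     1     2     3     4     5     6     7     8     9    10    11    12    13
          1     1     1     1     1     1     1     1     1     1     1     1     1     1     1
          2     1     1     2     2     3     3     4     4     5     5     6     6     7     7
          5     1     1     2     2     3     4     5     6     7     8    10    11    13    14
          6     1     1     2     2     3     4     6     7     9    10    13    15    19    21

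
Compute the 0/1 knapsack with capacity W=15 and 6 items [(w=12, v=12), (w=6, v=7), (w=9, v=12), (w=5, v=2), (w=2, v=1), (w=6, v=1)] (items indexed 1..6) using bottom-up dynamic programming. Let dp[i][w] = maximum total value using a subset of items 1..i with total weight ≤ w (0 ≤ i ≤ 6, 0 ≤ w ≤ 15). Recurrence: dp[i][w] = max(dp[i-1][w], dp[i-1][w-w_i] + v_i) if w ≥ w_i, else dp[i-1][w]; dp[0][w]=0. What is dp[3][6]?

i\w   0   1   2   3   4   5   6   7   8   9  10  11  12  13  14  15
  0   0   0   0   0   0   0   0   0   0   0   0   0   0   0   0   0
  1   0   0   0   0   0   0   0   0   0   0   0   0  12  12  12  12
  2   0   0   0   0   0   0   7   7   7   7   7   7  12  12  12  12
  3   0   0   0   0   0   0   7   7   7  12  12  12  12  12  12  19
  4   0   0   0   0   0   2   7   7   7  12  12  12  12  12  14  19
  5   0   0   1   1   1   2   7   7   8  12  12  13  13  13  14  19
  6   0   0   1   1   1   2   7   7   8  12  12  13  13  13  14  19

7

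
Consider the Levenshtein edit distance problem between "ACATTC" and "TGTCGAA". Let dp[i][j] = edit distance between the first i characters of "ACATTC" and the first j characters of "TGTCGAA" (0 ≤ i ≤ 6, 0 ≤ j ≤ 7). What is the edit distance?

   ''  T  G  T  C  G  A  A
''  0  1  2  3  4  5  6  7
 A  1  1  2  3  4  5  5  6
 C  2  2  2  3  3  4  5  6
 A  3  3  3  3  4  4  4  5
 T  4  3  4  3  4  5  5  5
 T  5  4  4  4  4  5  6  6
 C  6  5  5  5  4  5  6  7

7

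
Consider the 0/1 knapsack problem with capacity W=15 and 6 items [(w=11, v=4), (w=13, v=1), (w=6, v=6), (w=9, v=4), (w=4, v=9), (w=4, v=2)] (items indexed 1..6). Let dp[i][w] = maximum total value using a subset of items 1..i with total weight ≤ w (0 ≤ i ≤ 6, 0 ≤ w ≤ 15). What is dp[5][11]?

15

i\w   0   1   2   3   4   5   6   7   8   9  10  11  12  13  14  15
  0   0   0   0   0   0   0   0   0   0   0   0   0   0   0   0   0
  1   0   0   0   0   0   0   0   0   0   0   0   4   4   4   4   4
  2   0   0   0   0   0   0   0   0   0   0   0   4   4   4   4   4
  3   0   0   0   0   0   0   6   6   6   6   6   6   6   6   6   6
  4   0   0   0   0   0   0   6   6   6   6   6   6   6   6   6  10
  5   0   0   0   0   9   9   9   9   9   9  15  15  15  15  15  15
  6   0   0   0   0   9   9   9   9  11  11  15  15  15  15  17  17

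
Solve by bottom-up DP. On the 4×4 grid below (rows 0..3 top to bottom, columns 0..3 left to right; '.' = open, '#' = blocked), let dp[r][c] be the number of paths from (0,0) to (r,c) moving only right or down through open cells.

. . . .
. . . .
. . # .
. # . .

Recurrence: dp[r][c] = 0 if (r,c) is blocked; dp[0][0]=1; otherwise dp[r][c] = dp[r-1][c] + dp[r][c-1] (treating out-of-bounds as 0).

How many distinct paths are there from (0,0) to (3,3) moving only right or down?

4

r\c   0   1   2   3
  0   1   1   1   1
  1   1   2   3   4
  2   1   3   0   4
  3   1   0   0   4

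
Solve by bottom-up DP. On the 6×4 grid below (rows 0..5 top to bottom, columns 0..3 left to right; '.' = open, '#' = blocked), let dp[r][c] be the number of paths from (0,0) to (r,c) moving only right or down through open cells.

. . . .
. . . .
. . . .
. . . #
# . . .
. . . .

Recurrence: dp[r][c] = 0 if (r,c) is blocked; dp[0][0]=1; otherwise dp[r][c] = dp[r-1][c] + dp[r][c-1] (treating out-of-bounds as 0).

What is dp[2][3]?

r\c   0   1   2   3
  0   1   1   1   1
  1   1   2   3   4
  2   1   3   6  10
  3   1   4  10   0
  4   0   4  14  14
  5   0   4  18  32

10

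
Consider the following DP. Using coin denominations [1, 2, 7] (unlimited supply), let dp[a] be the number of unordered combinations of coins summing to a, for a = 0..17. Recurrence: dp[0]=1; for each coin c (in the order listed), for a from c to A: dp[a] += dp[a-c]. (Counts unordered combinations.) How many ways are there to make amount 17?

17

after  coin     0     1     2     3     4     5     6     7     8     9    10    11    12    13    14    15    16    17
          1     1     1     1     1     1     1     1     1     1     1     1     1     1     1     1     1     1     1
          2     1     1     2     2     3     3     4     4     5     5     6     6     7     7     8     8     9     9
          7     1     1     2     2     3     3     4     5     6     7     8     9    10    11    13    14    16    17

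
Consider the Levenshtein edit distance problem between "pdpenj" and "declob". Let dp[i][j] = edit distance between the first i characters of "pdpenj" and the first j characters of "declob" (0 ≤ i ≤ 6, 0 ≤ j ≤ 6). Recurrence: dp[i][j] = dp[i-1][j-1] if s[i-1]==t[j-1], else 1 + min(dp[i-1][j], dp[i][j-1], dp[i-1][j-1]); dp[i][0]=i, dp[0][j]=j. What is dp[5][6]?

6

   ''  d  e  c  l  o  b
''  0  1  2  3  4  5  6
 p  1  1  2  3  4  5  6
 d  2  1  2  3  4  5  6
 p  3  2  2  3  4  5  6
 e  4  3  2  3  4  5  6
 n  5  4  3  3  4  5  6
 j  6  5  4  4  4  5  6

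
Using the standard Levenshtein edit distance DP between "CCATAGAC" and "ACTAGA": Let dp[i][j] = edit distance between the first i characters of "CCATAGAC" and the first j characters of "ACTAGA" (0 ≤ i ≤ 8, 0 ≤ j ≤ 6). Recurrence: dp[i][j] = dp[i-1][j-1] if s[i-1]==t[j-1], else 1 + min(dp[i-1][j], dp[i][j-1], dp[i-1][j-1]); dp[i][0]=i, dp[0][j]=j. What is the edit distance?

   ''  A  C  T  A  G  A
''  0  1  2  3  4  5  6
 C  1  1  1  2  3  4  5
 C  2  2  1  2  3  4  5
 A  3  2  2  2  2  3  4
 T  4  3  3  2  3  3  4
 A  5  4  4  3  2  3  3
 G  6  5  5  4  3  2  3
 A  7  6  6  5  4  3  2
 C  8  7  6  6  5  4  3

3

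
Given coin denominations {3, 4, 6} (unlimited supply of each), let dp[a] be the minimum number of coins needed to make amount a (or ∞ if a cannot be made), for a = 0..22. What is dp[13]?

 a  0  1  2  3  4  5  6  7  8  9 10 11 12 13 14 15 16 17 18 19 20 21 22
dp  0  -  -  1  1  -  1  2  2  2  2  3  2  3  3  3  3  4  3  4  4  4  4
(- denotes ∞ / unreachable)

3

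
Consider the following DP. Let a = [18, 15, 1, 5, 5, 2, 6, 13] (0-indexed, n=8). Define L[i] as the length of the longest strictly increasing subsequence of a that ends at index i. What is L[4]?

   i    0    1    2    3    4    5    6    7
a[i]   18   15    1    5    5    2    6   13
L[i]    1    1    1    2    2    2    3    4

2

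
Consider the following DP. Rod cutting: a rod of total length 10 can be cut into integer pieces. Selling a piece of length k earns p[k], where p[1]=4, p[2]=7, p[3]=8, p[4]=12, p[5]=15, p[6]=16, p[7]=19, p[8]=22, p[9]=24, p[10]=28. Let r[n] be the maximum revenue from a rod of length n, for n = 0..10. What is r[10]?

40

   n    0    1    2    3    4    5    6    7    8    9   10
r[n]    0    4    8   12   16   20   24   28   32   36   40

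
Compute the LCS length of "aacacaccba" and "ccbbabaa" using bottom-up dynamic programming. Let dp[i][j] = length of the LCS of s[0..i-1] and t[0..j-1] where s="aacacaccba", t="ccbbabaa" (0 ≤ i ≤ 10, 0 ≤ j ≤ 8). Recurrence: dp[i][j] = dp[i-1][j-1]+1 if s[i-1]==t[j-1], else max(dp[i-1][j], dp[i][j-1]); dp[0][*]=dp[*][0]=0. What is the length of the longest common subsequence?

5

   ''  c  c  b  b  a  b  a  a
''  0  0  0  0  0  0  0  0  0
 a  0  0  0  0  0  1  1  1  1
 a  0  0  0  0  0  1  1  2  2
 c  0  1  1  1  1  1  1  2  2
 a  0  1  1  1  1  2  2  2  3
 c  0  1  2  2  2  2  2  2  3
 a  0  1  2  2  2  3  3  3  3
 c  0  1  2  2  2  3  3  3  3
 c  0  1  2  2  2  3  3  3  3
 b  0  1  2  3  3  3  4  4  4
 a  0  1  2  3  3  4  4  5  5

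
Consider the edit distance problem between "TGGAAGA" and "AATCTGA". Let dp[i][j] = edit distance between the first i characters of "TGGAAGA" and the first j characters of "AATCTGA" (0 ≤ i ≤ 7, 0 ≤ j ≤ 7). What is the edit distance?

   ''  A  A  T  C  T  G  A
''  0  1  2  3  4  5  6  7
 T  1  1  2  2  3  4  5  6
 G  2  2  2  3  3  4  4  5
 G  3  3  3  3  4  4  4  5
 A  4  3  3  4  4  5  5  4
 A  5  4  3  4  5  5  6  5
 G  6  5  4  4  5  6  5  6
 A  7  6  5  5  5  6  6  5

5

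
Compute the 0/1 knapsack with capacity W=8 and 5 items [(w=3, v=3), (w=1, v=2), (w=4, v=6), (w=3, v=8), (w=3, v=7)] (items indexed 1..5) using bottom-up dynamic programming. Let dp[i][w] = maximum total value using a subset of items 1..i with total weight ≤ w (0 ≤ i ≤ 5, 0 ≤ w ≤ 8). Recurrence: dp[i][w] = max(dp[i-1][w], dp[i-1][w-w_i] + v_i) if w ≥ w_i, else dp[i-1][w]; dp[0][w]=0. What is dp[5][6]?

15

i\w   0   1   2   3   4   5   6   7   8
  0   0   0   0   0   0   0   0   0   0
  1   0   0   0   3   3   3   3   3   3
  2   0   2   2   3   5   5   5   5   5
  3   0   2   2   3   6   8   8   9  11
  4   0   2   2   8  10  10  11  14  16
  5   0   2   2   8  10  10  15  17  17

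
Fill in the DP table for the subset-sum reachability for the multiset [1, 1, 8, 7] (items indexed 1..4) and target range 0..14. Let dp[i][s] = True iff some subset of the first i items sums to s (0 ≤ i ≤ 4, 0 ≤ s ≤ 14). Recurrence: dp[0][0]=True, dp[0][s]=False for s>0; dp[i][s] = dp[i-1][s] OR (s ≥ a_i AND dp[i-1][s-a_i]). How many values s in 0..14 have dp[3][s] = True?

6

i\s   0   1   2   3   4   5   6   7   8   9  10  11  12  13  14
  0   T   F   F   F   F   F   F   F   F   F   F   F   F   F   F
  1   T   T   F   F   F   F   F   F   F   F   F   F   F   F   F
  2   T   T   T   F   F   F   F   F   F   F   F   F   F   F   F
  3   T   T   T   F   F   F   F   F   T   T   T   F   F   F   F
  4   T   T   T   F   F   F   F   T   T   T   T   F   F   F   F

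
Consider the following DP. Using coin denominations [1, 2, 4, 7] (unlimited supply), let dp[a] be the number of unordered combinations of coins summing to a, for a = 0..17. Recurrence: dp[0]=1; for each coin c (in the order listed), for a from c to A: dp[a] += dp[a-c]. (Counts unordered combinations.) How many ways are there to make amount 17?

39

after  coin     0     1     2     3     4     5     6     7     8     9    10    11    12    13    14    15    16    17
          1     1     1     1     1     1     1     1     1     1     1     1     1     1     1     1     1     1     1
          2     1     1     2     2     3     3     4     4     5     5     6     6     7     7     8     8     9     9
          4     1     1     2     2     4     4     6     6     9     9    12    12    16    16    20    20    25    25
          7     1     1     2     2     4     4     6     7    10    11    14    16    20    22    27    30    36    39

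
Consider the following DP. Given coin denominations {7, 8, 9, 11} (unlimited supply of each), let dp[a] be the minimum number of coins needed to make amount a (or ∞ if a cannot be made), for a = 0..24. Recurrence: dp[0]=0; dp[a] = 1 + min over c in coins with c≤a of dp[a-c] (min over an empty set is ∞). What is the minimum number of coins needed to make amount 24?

 a  0  1  2  3  4  5  6  7  8  9 10 11 12 13 14 15 16 17 18 19 20 21 22 23 24
dp  0  -  -  -  -  -  -  1  1  1  -  1  -  -  2  2  2  2  2  2  2  3  2  3  3
(- denotes ∞ / unreachable)

3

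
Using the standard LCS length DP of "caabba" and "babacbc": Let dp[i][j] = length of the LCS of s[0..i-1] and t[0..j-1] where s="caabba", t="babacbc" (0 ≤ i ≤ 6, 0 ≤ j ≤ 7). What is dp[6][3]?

   ''  b  a  b  a  c  b  c
''  0  0  0  0  0  0  0  0
 c  0  0  0  0  0  1  1  1
 a  0  0  1  1  1  1  1  1
 a  0  0  1  1  2  2  2  2
 b  0  1  1  2  2  2  3  3
 b  0  1  1  2  2  2  3  3
 a  0  1  2  2  3  3  3  3

2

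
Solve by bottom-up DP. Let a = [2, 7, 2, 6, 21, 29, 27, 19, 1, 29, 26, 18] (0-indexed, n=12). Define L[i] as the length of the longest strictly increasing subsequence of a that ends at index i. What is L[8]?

   i    0    1    2    3    4    5    6    7    8    9   10   11
a[i]    2    7    2    6   21   29   27   19    1   29   26   18
L[i]    1    2    1    2    3    4    4    3    1    5    4    3

1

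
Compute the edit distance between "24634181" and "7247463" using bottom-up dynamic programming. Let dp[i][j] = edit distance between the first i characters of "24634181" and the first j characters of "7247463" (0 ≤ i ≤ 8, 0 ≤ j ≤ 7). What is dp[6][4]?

   ''  7  2  4  7  4  6  3
''  0  1  2  3  4  5  6  7
 2  1  1  1  2  3  4  5  6
 4  2  2  2  1  2  3  4  5
 6  3  3  3  2  2  3  3  4
 3  4  4  4  3  3  3  4  3
 4  5  5  5  4  4  3  4  4
 1  6  6  6  5  5  4  4  5
 8  7  7  7  6  6  5  5  5
 1  8  8  8  7  7  6  6  6

5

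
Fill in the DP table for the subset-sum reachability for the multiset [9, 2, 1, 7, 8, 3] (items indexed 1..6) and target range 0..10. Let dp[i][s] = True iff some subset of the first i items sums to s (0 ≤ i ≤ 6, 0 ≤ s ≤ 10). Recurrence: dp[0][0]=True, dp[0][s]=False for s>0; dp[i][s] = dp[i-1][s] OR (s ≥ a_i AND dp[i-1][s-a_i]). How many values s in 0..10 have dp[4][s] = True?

8

i\s   0   1   2   3   4   5   6   7   8   9  10
  0   T   F   F   F   F   F   F   F   F   F   F
  1   T   F   F   F   F   F   F   F   F   T   F
  2   T   F   T   F   F   F   F   F   F   T   F
  3   T   T   T   T   F   F   F   F   F   T   T
  4   T   T   T   T   F   F   F   T   T   T   T
  5   T   T   T   T   F   F   F   T   T   T   T
  6   T   T   T   T   T   T   T   T   T   T   T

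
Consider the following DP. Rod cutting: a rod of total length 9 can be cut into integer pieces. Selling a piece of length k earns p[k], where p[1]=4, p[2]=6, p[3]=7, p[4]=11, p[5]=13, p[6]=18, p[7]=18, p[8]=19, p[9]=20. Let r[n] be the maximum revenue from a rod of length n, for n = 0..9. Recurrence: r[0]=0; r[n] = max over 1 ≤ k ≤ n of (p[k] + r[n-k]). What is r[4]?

   n    0    1    2    3    4    5    6    7    8    9
r[n]    0    4    8   12   16   20   24   28   32   36

16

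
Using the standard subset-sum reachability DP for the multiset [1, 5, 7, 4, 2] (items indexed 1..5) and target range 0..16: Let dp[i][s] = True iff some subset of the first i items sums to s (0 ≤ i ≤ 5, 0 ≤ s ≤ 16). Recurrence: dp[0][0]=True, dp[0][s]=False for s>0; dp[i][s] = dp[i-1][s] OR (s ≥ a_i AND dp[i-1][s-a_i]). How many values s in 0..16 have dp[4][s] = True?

i\s   0   1   2   3   4   5   6   7   8   9  10  11  12  13  14  15  16
  0   T   F   F   F   F   F   F   F   F   F   F   F   F   F   F   F   F
  1   T   T   F   F   F   F   F   F   F   F   F   F   F   F   F   F   F
  2   T   T   F   F   F   T   T   F   F   F   F   F   F   F   F   F   F
  3   T   T   F   F   F   T   T   T   T   F   F   F   T   T   F   F   F
  4   T   T   F   F   T   T   T   T   T   T   T   T   T   T   F   F   T
  5   T   T   T   T   T   T   T   T   T   T   T   T   T   T   T   T   T

13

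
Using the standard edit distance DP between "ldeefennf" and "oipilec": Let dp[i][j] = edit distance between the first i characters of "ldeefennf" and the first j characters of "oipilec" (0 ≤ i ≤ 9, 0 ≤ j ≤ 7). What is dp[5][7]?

   ''  o  i  p  i  l  e  c
''  0  1  2  3  4  5  6  7
 l  1  1  2  3  4  4  5  6
 d  2  2  2  3  4  5  5  6
 e  3  3  3  3  4  5  5  6
 e  4  4  4  4  4  5  5  6
 f  5  5  5  5  5  5  6  6
 e  6  6  6  6  6  6  5  6
 n  7  7  7  7  7  7  6  6
 n  8  8  8  8  8  8  7  7
 f  9  9  9  9  9  9  8  8

6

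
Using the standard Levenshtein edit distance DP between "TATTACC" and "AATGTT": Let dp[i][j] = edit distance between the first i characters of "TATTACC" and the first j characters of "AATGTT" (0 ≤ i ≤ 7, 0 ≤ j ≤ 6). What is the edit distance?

   ''  A  A  T  G  T  T
''  0  1  2  3  4  5  6
 T  1  1  2  2  3  4  5
 A  2  1  1  2  3  4  5
 T  3  2  2  1  2  3  4
 T  4  3  3  2  2  2  3
 A  5  4  3  3  3  3  3
 C  6  5  4  4  4  4  4
 C  7  6  5  5  5  5  5

5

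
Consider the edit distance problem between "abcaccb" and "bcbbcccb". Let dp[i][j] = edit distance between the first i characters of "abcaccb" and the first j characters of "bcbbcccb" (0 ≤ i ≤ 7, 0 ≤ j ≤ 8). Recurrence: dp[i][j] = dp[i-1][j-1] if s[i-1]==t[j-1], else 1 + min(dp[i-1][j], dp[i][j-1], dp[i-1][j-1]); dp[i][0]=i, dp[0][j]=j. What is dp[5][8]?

   ''  b  c  b  b  c  c  c  b
''  0  1  2  3  4  5  6  7  8
 a  1  1  2  3  4  5  6  7  8
 b  2  1  2  2  3  4  5  6  7
 c  3  2  1  2  3  3  4  5  6
 a  4  3  2  2  3  4  4  5  6
 c  5  4  3  3  3  3  4  4  5
 c  6  5  4  4  4  3  3  4  5
 b  7  6  5  4  4  4  4  4  4

5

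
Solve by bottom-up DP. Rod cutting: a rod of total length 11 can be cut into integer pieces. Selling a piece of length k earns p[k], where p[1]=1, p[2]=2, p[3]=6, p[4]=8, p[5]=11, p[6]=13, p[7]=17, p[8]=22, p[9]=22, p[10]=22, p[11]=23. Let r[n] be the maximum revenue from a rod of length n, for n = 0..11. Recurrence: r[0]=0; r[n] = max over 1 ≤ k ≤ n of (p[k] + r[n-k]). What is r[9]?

   n    0    1    2    3    4    5    6    7    8    9   10   11
r[n]    0    1    2    6    8   11   13   17   22   23   24   28

23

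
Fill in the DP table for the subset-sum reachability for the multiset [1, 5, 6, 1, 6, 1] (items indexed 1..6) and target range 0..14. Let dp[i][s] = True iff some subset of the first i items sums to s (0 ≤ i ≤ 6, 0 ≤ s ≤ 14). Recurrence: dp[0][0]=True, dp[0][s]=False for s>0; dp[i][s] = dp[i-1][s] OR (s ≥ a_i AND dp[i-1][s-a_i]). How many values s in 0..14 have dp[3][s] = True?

i\s   0   1   2   3   4   5   6   7   8   9  10  11  12  13  14
  0   T   F   F   F   F   F   F   F   F   F   F   F   F   F   F
  1   T   T   F   F   F   F   F   F   F   F   F   F   F   F   F
  2   T   T   F   F   F   T   T   F   F   F   F   F   F   F   F
  3   T   T   F   F   F   T   T   T   F   F   F   T   T   F   F
  4   T   T   T   F   F   T   T   T   T   F   F   T   T   T   F
  5   T   T   T   F   F   T   T   T   T   F   F   T   T   T   T
  6   T   T   T   T   F   T   T   T   T   T   F   T   T   T   T

7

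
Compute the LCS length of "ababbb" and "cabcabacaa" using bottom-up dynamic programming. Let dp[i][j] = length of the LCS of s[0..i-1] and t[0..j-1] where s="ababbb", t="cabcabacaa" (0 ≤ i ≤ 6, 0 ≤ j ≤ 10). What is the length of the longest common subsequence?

4

   ''  c  a  b  c  a  b  a  c  a  a
''  0  0  0  0  0  0  0  0  0  0  0
 a  0  0  1  1  1  1  1  1  1  1  1
 b  0  0  1  2  2  2  2  2  2  2  2
 a  0  0  1  2  2  3  3  3  3  3  3
 b  0  0  1  2  2  3  4  4  4  4  4
 b  0  0  1  2  2  3  4  4  4  4  4
 b  0  0  1  2  2  3  4  4  4  4  4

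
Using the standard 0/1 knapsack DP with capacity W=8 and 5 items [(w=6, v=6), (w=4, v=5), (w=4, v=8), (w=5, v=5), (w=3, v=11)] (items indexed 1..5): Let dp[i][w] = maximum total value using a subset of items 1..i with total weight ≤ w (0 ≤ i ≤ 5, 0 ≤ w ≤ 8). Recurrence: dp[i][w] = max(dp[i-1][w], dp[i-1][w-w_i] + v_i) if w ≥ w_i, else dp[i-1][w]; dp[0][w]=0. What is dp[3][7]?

i\w   0   1   2   3   4   5   6   7   8
  0   0   0   0   0   0   0   0   0   0
  1   0   0   0   0   0   0   6   6   6
  2   0   0   0   0   5   5   6   6   6
  3   0   0   0   0   8   8   8   8  13
  4   0   0   0   0   8   8   8   8  13
  5   0   0   0  11  11  11  11  19  19

8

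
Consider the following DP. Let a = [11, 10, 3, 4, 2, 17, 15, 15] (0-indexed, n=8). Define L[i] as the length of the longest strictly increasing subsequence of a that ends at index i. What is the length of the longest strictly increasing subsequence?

3

   i    0    1    2    3    4    5    6    7
a[i]   11   10    3    4    2   17   15   15
L[i]    1    1    1    2    1    3    3    3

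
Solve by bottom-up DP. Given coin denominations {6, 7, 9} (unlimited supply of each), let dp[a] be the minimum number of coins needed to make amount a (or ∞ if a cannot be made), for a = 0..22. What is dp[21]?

 a  0  1  2  3  4  5  6  7  8  9 10 11 12 13 14 15 16 17 18 19 20 21 22
dp  0  -  -  -  -  -  1  1  -  1  -  -  2  2  2  2  2  -  2  3  3  3  3
(- denotes ∞ / unreachable)

3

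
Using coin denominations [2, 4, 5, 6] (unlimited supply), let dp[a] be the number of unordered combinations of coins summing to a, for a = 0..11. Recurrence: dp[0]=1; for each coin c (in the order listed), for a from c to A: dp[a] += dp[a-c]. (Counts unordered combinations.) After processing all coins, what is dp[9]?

after  coin     0     1     2     3     4     5     6     7     8     9    10    11
          2     1     0     1     0     1     0     1     0     1     0     1     0
          4     1     0     1     0     2     0     2     0     3     0     3     0
          5     1     0     1     0     2     1     2     1     3     2     4     2
          6     1     0     1     0     2     1     3     1     4     2     6     3

2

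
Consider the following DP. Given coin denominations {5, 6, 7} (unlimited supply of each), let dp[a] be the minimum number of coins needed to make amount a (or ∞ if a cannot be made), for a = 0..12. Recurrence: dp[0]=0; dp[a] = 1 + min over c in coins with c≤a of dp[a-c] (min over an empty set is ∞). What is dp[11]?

2

 a  0  1  2  3  4  5  6  7  8  9 10 11 12
dp  0  -  -  -  -  1  1  1  -  -  2  2  2
(- denotes ∞ / unreachable)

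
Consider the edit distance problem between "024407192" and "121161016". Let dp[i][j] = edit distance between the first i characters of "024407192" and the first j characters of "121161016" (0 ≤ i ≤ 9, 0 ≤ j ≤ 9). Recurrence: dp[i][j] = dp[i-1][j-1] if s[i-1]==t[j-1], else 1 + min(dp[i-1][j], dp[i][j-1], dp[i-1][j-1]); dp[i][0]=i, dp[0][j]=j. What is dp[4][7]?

   ''  1  2  1  1  6  1  0  1  6
''  0  1  2  3  4  5  6  7  8  9
 0  1  1  2  3  4  5  6  6  7  8
 2  2  2  1  2  3  4  5  6  7  8
 4  3  3  2  2  3  4  5  6  7  8
 4  4  4  3  3  3  4  5  6  7  8
 0  5  5  4  4  4  4  5  5  6  7
 7  6  6  5  5  5  5  5  6  6  7
 1  7  6  6  5  5  6  5  6  6  7
 9  8  7  7  6  6  6  6  6  7  7
 2  9  8  7  7  7  7  7  7  7  8

6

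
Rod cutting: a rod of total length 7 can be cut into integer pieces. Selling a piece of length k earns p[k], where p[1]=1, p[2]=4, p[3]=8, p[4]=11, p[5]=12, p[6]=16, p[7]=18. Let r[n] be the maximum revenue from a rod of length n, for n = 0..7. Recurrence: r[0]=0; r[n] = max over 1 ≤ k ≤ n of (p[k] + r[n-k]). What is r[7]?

19

   n    0    1    2    3    4    5    6    7
r[n]    0    1    4    8   11   12   16   19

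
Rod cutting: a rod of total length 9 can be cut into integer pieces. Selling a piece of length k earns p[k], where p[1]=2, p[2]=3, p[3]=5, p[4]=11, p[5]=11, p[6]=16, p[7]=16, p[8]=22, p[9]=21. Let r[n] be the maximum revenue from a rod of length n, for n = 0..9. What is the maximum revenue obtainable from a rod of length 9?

24

   n    0    1    2    3    4    5    6    7    8    9
r[n]    0    2    4    6   11   13   16   18   22   24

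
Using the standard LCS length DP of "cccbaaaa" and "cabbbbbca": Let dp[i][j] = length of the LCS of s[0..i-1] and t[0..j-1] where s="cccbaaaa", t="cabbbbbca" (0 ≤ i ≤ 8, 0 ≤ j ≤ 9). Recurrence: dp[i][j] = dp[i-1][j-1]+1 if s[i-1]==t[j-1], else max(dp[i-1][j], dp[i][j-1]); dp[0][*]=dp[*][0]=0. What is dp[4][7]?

2

   ''  c  a  b  b  b  b  b  c  a
''  0  0  0  0  0  0  0  0  0  0
 c  0  1  1  1  1  1  1  1  1  1
 c  0  1  1  1  1  1  1  1  2  2
 c  0  1  1  1  1  1  1  1  2  2
 b  0  1  1  2  2  2  2  2  2  2
 a  0  1  2  2  2  2  2  2  2  3
 a  0  1  2  2  2  2  2  2  2  3
 a  0  1  2  2  2  2  2  2  2  3
 a  0  1  2  2  2  2  2  2  2  3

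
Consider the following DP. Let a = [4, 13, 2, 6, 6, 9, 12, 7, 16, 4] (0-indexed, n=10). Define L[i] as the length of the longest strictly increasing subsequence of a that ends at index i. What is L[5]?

3

   i    0    1    2    3    4    5    6    7    8    9
a[i]    4   13    2    6    6    9   12    7   16    4
L[i]    1    2    1    2    2    3    4    3    5    2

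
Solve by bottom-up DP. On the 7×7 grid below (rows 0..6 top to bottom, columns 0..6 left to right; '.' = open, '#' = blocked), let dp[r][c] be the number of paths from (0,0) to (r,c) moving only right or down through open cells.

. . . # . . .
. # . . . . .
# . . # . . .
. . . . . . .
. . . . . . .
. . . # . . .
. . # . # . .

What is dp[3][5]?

r\c   0   1   2   3   4   5   6
  0   1   1   1   0   0   0   0
  1   1   0   1   1   1   1   1
  2   0   0   1   0   1   2   3
  3   0   0   1   1   2   4   7
  4   0   0   1   2   4   8  15
  5   0   0   1   0   4  12  27
  6   0   0   0   0   0  12  39

4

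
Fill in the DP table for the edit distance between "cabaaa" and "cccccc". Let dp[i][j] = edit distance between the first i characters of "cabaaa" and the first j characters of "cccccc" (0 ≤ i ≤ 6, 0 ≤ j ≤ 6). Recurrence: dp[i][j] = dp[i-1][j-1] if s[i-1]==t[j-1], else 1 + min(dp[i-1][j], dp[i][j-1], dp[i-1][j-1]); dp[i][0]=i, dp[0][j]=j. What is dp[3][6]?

   ''  c  c  c  c  c  c
''  0  1  2  3  4  5  6
 c  1  0  1  2  3  4  5
 a  2  1  1  2  3  4  5
 b  3  2  2  2  3  4  5
 a  4  3  3  3  3  4  5
 a  5  4  4  4  4  4  5
 a  6  5  5  5  5  5  5

5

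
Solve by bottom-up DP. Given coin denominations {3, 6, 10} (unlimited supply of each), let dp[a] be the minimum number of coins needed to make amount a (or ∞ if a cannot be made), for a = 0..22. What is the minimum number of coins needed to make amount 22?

 a  0  1  2  3  4  5  6  7  8  9 10 11 12 13 14 15 16 17 18 19 20 21 22
dp  0  -  -  1  -  -  1  -  -  2  1  -  2  2  -  3  2  -  3  3  2  4  3
(- denotes ∞ / unreachable)

3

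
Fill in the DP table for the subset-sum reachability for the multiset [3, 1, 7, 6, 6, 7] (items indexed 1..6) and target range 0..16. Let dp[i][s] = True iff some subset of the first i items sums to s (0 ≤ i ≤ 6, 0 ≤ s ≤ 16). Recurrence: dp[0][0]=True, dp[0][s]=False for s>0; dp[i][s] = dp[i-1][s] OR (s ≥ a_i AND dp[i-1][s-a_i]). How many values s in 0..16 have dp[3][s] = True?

8

i\s   0   1   2   3   4   5   6   7   8   9  10  11  12  13  14  15  16
  0   T   F   F   F   F   F   F   F   F   F   F   F   F   F   F   F   F
  1   T   F   F   T   F   F   F   F   F   F   F   F   F   F   F   F   F
  2   T   T   F   T   T   F   F   F   F   F   F   F   F   F   F   F   F
  3   T   T   F   T   T   F   F   T   T   F   T   T   F   F   F   F   F
  4   T   T   F   T   T   F   T   T   T   T   T   T   F   T   T   F   T
  5   T   T   F   T   T   F   T   T   T   T   T   T   T   T   T   T   T
  6   T   T   F   T   T   F   T   T   T   T   T   T   T   T   T   T   T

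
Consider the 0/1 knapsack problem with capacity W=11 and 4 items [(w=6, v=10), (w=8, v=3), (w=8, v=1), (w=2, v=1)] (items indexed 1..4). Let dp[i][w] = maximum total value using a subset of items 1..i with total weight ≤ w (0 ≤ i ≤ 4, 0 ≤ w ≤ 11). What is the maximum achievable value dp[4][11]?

11

i\w   0   1   2   3   4   5   6   7   8   9  10  11
  0   0   0   0   0   0   0   0   0   0   0   0   0
  1   0   0   0   0   0   0  10  10  10  10  10  10
  2   0   0   0   0   0   0  10  10  10  10  10  10
  3   0   0   0   0   0   0  10  10  10  10  10  10
  4   0   0   1   1   1   1  10  10  11  11  11  11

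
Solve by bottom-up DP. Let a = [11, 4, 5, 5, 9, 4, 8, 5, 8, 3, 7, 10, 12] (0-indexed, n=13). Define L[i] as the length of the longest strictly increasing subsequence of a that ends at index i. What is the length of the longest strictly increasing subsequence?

5

   i    0    1    2    3    4    5    6    7    8    9   10   11   12
a[i]   11    4    5    5    9    4    8    5    8    3    7   10   12
L[i]    1    1    2    2    3    1    3    2    3    1    3    4    5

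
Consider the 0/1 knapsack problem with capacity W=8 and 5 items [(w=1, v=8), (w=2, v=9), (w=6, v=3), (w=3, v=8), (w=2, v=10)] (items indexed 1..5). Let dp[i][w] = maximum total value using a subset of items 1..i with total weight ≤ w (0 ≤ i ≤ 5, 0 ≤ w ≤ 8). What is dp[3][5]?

17

i\w   0   1   2   3   4   5   6   7   8
  0   0   0   0   0   0   0   0   0   0
  1   0   8   8   8   8   8   8   8   8
  2   0   8   9  17  17  17  17  17  17
  3   0   8   9  17  17  17  17  17  17
  4   0   8   9  17  17  17  25  25  25
  5   0   8  10  18  19  27  27  27  35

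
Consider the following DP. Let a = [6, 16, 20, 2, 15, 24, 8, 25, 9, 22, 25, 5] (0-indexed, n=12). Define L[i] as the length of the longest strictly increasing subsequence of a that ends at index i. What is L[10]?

   i    0    1    2    3    4    5    6    7    8    9   10   11
a[i]    6   16   20    2   15   24    8   25    9   22   25    5
L[i]    1    2    3    1    2    4    2    5    3    4    5    2

5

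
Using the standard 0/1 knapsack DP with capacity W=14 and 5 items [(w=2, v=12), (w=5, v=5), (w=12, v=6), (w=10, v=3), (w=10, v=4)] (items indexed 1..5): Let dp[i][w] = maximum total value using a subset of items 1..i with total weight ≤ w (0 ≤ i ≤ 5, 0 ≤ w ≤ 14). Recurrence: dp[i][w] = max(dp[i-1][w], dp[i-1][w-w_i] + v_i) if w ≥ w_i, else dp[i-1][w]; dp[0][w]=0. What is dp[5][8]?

i\w   0   1   2   3   4   5   6   7   8   9  10  11  12  13  14
  0   0   0   0   0   0   0   0   0   0   0   0   0   0   0   0
  1   0   0  12  12  12  12  12  12  12  12  12  12  12  12  12
  2   0   0  12  12  12  12  12  17  17  17  17  17  17  17  17
  3   0   0  12  12  12  12  12  17  17  17  17  17  17  17  18
  4   0   0  12  12  12  12  12  17  17  17  17  17  17  17  18
  5   0   0  12  12  12  12  12  17  17  17  17  17  17  17  18

17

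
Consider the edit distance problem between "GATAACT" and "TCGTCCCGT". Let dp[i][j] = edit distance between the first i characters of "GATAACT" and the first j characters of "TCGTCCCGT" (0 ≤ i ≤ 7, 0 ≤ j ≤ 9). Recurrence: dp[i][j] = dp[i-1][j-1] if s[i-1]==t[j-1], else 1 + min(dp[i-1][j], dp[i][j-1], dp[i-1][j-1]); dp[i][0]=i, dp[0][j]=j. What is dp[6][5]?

   ''  T  C  G  T  C  C  C  G  T
''  0  1  2  3  4  5  6  7  8  9
 G  1  1  2  2  3  4  5  6  7  8
 A  2  2  2  3  3  4  5  6  7  8
 T  3  2  3  3  3  4  5  6  7  7
 A  4  3  3  4  4  4  5  6  7  8
 A  5  4  4  4  5  5  5  6  7  8
 C  6  5  4  5  5  5  5  5  6  7
 T  7  6  5  5  5  6  6  6  6  6

5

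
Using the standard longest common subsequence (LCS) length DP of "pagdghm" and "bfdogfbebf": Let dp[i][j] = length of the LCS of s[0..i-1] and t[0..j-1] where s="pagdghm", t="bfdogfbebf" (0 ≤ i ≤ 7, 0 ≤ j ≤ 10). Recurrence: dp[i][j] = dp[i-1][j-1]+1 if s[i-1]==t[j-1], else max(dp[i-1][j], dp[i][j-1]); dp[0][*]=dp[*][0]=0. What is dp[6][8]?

   ''  b  f  d  o  g  f  b  e  b  f
''  0  0  0  0  0  0  0  0  0  0  0
 p  0  0  0  0  0  0  0  0  0  0  0
 a  0  0  0  0  0  0  0  0  0  0  0
 g  0  0  0  0  0  1  1  1  1  1  1
 d  0  0  0  1  1  1  1  1  1  1  1
 g  0  0  0  1  1  2  2  2  2  2  2
 h  0  0  0  1  1  2  2  2  2  2  2
 m  0  0  0  1  1  2  2  2  2  2  2

2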